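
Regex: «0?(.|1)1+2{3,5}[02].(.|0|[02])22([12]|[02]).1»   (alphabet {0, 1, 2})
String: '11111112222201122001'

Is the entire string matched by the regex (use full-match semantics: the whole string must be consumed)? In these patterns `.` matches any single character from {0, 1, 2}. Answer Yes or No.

Yes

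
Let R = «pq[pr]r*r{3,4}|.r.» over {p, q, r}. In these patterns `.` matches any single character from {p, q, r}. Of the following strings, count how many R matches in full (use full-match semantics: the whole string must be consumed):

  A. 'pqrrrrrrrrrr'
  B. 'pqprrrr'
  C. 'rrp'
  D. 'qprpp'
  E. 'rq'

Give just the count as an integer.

3

A → match
B → match
C → match
D → no match
E → no match
Total matched: 3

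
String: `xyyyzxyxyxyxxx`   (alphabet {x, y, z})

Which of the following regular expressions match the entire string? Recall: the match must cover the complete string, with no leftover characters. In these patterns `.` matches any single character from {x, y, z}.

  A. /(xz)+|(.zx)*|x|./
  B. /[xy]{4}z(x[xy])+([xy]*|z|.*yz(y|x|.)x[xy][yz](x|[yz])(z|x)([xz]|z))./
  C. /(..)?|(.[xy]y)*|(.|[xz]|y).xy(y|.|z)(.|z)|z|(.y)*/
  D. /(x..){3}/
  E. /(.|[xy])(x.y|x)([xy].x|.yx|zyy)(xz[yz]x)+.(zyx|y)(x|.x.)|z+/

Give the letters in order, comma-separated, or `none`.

B

A → no match
B → match
C → no match
D → no match
E → no match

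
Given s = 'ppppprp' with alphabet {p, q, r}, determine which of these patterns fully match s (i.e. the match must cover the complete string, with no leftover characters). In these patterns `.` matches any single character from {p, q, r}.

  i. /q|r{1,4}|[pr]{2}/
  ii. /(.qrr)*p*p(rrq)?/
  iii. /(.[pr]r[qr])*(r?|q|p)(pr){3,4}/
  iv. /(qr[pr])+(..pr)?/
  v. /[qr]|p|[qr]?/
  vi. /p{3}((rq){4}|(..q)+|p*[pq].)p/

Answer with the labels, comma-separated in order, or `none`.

vi

i → no match
ii → no match
iii → no match — must end with 'pr'
iv → no match — must start with 'qr'
v → no match
vi → match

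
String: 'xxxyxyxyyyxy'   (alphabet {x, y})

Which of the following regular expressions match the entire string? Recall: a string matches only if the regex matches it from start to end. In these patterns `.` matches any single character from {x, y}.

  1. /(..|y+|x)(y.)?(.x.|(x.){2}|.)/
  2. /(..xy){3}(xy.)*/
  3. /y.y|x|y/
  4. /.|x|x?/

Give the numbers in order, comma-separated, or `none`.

1 → no match
2 → match
3 → no match
4 → no match

2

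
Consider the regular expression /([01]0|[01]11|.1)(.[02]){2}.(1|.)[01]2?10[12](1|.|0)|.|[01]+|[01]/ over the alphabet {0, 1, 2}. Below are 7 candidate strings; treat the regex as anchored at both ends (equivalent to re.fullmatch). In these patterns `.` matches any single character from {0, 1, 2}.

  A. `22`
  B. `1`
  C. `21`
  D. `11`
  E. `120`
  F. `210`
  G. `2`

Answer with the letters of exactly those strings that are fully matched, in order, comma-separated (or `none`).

A → no match
B → match
C → no match
D → match
E → no match
F → no match
G → match

B, D, G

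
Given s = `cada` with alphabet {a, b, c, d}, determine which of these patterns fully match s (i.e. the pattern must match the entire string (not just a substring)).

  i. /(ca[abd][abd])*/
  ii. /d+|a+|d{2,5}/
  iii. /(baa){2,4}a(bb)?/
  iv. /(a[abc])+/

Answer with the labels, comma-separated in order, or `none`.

i

i → match
ii → no match
iii → no match — must start with `baa`
iv → no match — must start with `a`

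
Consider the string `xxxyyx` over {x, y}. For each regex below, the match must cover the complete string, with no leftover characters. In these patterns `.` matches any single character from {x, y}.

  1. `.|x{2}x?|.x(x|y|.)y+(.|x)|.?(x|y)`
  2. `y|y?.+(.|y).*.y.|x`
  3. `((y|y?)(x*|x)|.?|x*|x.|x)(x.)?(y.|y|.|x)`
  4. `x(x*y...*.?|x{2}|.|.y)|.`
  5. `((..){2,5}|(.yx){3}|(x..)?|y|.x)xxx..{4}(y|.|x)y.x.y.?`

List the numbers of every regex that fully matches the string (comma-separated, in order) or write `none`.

1 → match
2 → match
3 → match
4 → match
5 → no match

1, 2, 3, 4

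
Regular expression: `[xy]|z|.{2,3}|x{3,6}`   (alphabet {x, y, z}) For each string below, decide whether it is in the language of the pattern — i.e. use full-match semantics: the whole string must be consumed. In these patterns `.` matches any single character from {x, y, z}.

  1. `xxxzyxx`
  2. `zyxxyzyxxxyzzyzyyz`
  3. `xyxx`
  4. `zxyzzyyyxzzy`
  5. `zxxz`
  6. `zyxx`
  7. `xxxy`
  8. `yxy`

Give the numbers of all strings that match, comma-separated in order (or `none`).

1. `xxxzyxx` → no match
2 → no match
3. `xyxx` → no match
4. `zxyzzyyyxzzy` → no match
5. `zxxz` → no match
6. `zyxx` → no match
7. `xxxy` → no match
8. `yxy` → match

8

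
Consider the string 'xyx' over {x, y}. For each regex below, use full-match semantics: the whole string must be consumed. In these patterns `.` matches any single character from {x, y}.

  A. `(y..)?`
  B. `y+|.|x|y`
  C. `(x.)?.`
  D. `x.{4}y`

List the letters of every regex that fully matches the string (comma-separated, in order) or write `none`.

C

A → no match
B → no match
C → match
D → no match — must end with 'y'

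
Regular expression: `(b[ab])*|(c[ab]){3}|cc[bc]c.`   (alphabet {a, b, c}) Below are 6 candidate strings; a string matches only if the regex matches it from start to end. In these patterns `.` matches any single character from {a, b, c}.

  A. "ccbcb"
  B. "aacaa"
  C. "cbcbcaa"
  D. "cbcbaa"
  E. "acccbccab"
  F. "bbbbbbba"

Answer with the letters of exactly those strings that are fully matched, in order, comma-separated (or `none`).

A, F

A → match
B → no match
C → no match
D → no match
E → no match
F → match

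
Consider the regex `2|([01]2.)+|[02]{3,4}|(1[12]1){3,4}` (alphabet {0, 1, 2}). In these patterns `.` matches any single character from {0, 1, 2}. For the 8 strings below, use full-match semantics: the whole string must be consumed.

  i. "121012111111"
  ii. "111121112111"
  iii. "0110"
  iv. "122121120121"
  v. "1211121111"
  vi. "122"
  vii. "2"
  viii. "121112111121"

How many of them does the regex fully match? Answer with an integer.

3

i → no match
ii → no match
iii → no match
iv → match
v → no match
vi → match
vii → match
viii → no match
Total matched: 3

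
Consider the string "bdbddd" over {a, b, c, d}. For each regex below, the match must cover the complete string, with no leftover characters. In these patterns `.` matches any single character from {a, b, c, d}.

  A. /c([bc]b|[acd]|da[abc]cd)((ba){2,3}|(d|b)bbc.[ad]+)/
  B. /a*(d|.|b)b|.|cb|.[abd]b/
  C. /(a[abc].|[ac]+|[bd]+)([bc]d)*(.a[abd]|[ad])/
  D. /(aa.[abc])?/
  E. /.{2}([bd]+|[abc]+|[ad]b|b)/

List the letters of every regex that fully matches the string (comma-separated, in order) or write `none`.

C, E

A → no match — must start with "c"
B → no match
C → match
D → no match
E → match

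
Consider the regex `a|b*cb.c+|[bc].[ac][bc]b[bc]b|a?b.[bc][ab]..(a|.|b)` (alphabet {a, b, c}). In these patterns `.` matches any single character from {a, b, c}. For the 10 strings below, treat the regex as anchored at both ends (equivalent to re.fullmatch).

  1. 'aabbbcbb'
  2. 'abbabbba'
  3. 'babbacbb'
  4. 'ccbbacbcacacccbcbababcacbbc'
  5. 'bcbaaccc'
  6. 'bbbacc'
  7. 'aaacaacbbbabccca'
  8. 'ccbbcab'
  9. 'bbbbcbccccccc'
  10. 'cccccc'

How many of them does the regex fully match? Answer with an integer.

1

1 → no match
2 → no match
3 → no match
4 → no match
5 → no match
6 → no match
7 → no match
8 → no match
9 → match
10 → no match
Total matched: 1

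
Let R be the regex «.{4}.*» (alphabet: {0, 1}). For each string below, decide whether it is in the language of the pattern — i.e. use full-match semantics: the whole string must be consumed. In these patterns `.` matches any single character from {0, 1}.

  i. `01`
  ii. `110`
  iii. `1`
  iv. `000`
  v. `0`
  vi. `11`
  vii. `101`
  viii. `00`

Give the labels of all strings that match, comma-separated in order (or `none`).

i. `01` → no match
ii. `110` → no match
iii. `1` → no match
iv. `000` → no match
v. `0` → no match
vi. `11` → no match
vii. `101` → no match
viii. `00` → no match

none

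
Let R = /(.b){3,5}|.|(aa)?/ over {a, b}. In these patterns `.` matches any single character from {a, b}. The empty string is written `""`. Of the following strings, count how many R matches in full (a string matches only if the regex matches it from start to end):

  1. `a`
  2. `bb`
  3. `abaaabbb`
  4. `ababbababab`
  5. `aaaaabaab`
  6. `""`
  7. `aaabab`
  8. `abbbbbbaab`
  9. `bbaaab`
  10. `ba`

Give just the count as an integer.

1 → match
2 → no match
3 → no match
4 → no match
5 → no match
6 → match
7 → no match
8 → no match
9 → no match
10 → no match
Total matched: 2

2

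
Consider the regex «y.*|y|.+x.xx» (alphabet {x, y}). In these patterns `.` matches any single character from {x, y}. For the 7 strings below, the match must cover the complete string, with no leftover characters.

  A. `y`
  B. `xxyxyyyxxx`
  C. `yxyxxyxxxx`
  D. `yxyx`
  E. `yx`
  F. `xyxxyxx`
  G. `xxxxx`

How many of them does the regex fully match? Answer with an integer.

A → match
B → no match
C → match
D → match
E → match
F → match
G → match
Total matched: 6

6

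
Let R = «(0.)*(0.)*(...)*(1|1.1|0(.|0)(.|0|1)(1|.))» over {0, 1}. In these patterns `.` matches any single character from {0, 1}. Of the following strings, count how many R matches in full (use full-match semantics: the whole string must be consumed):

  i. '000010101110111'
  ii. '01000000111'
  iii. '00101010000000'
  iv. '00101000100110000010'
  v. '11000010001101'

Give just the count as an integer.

i → match
ii. '01000000111' → match
iii → no match
iv → no match
v → no match
Total matched: 2

2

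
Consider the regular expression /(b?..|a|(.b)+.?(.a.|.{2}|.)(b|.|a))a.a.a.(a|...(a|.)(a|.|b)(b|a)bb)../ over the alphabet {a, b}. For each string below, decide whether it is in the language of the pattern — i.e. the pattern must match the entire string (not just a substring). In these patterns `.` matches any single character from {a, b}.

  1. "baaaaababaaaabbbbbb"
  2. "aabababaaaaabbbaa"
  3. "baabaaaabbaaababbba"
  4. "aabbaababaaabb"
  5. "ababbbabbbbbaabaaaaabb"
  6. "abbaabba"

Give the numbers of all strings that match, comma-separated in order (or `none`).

1 → match
2 → match
3 → no match
4 → no match
5 → match
6 → no match

1, 2, 5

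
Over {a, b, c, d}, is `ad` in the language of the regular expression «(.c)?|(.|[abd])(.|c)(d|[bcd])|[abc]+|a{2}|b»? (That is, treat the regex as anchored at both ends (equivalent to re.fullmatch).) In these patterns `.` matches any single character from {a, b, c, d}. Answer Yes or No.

No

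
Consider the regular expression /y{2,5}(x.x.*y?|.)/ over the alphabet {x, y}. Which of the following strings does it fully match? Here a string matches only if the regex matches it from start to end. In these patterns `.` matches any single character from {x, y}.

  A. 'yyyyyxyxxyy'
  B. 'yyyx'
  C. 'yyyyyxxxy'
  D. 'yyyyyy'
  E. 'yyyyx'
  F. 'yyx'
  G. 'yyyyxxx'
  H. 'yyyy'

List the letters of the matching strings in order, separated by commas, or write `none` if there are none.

A → match
B → match
C → match
D → match
E → match
F → match
G → match
H → match

A, B, C, D, E, F, G, H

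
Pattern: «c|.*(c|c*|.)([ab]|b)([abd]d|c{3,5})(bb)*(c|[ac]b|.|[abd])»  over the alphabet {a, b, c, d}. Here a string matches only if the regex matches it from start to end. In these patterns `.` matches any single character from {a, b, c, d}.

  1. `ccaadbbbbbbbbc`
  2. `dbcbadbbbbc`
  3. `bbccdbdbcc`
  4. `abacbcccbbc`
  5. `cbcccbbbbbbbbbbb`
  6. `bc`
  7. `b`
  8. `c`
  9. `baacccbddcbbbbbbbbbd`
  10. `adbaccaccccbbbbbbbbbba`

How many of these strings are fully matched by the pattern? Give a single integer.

6

1 → match
2 → match
3 → no match
4 → match
5 → match
6 → no match
7 → no match
8 → match
9 → no match
10 → match
Total matched: 6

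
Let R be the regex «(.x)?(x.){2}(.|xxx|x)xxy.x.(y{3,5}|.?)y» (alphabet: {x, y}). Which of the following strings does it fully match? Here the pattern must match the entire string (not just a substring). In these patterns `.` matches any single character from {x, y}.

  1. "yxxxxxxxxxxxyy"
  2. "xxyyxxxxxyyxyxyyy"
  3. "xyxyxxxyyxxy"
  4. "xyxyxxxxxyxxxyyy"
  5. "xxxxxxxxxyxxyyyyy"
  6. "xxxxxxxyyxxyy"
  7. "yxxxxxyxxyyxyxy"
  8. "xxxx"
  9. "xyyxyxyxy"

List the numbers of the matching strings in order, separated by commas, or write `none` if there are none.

1 → no match
2 → no match
3 → match
4 → no match
5 → match
6 → match
7 → match
8 → no match — must end with "y"
9 → no match

3, 5, 6, 7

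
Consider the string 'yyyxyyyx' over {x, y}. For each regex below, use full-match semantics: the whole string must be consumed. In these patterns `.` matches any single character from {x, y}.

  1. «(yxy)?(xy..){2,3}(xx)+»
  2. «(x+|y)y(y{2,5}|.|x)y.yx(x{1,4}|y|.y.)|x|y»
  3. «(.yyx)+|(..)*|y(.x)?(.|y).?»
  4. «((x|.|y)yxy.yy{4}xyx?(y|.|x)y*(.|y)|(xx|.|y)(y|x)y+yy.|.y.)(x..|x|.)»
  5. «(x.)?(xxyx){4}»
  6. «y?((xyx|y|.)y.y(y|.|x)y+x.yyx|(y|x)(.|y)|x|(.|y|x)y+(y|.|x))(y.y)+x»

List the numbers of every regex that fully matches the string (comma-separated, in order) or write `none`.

3, 6

1 → no match — must end with 'xx'
2 → no match
3 → match
4 → no match
5 → no match — must end with 'xxyx'
6 → match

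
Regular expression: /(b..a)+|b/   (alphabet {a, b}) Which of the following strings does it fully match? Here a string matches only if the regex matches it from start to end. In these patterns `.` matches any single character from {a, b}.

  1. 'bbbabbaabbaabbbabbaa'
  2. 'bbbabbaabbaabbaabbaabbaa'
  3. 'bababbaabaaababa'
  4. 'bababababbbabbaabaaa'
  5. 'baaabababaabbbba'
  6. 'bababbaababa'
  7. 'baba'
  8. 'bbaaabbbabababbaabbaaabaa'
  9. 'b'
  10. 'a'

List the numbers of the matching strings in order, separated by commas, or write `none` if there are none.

1, 2, 3, 4, 6, 7, 9

1 → match
2 → match
3 → match
4 → match
5 → no match
6 → match
7 → match
8 → no match
9 → match
10 → no match — must start with 'b'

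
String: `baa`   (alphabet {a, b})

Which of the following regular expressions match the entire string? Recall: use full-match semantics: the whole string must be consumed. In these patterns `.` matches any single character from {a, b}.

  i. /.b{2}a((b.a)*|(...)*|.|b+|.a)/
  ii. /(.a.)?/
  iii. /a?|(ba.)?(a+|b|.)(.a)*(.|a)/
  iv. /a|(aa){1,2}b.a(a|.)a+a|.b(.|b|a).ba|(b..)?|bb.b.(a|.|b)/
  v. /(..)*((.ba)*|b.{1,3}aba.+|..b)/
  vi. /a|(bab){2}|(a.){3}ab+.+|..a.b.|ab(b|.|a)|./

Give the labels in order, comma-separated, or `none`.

ii, iv

i → no match
ii → match
iii → no match
iv → match
v → no match
vi → no match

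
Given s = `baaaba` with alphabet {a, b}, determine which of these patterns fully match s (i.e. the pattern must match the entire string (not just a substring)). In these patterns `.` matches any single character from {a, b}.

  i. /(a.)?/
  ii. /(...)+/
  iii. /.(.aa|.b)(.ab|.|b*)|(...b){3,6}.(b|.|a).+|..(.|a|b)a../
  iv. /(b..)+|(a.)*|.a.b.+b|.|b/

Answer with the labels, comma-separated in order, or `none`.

ii, iii

i → no match
ii → match
iii → match
iv → no match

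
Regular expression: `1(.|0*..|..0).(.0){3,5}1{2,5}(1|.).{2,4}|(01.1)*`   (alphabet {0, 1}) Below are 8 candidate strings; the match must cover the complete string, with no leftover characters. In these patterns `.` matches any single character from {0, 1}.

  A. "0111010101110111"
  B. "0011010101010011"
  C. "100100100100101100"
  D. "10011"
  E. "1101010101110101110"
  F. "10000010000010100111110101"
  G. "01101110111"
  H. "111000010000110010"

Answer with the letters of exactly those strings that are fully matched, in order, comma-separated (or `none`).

A → match
B → no match
C → no match
D → no match
E → no match
F → no match
G → no match
H → no match

A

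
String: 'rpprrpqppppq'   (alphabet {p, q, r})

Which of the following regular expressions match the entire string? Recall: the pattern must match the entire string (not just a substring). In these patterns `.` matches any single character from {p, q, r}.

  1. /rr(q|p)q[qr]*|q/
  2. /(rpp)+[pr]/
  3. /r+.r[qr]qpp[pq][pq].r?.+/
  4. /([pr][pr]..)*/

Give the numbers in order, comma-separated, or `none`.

4

1 → no match
2 → no match
3 → no match
4 → match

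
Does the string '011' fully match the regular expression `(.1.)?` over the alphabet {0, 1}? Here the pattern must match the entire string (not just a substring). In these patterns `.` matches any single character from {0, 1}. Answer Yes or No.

Yes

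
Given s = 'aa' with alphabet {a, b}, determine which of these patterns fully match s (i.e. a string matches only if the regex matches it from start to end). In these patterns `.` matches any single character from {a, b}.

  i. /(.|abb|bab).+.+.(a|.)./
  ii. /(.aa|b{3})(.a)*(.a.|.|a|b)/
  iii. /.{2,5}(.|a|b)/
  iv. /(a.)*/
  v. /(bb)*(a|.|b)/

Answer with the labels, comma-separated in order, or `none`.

iv

i → no match
ii → no match
iii → no match
iv → match
v → no match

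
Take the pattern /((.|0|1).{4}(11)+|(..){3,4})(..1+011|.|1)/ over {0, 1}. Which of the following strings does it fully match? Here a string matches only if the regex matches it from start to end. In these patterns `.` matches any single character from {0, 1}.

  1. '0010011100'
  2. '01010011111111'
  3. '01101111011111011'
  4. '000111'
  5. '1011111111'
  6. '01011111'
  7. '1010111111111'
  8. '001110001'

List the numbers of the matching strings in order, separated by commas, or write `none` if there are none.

3, 5, 6, 8

1 → no match
2 → no match
3 → match
4 → no match
5 → match
6 → match
7 → no match
8 → match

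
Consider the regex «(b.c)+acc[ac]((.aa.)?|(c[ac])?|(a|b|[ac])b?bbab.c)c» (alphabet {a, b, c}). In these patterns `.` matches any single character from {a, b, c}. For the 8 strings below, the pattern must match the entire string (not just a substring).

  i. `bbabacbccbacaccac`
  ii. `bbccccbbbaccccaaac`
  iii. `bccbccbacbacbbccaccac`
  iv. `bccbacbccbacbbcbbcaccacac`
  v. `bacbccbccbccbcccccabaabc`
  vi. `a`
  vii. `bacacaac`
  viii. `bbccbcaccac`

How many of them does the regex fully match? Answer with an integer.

i → no match
ii → no match
iii → no match
iv → match
v → no match
vi → no match — must start with `b`
vii → no match
viii → no match
Total matched: 1

1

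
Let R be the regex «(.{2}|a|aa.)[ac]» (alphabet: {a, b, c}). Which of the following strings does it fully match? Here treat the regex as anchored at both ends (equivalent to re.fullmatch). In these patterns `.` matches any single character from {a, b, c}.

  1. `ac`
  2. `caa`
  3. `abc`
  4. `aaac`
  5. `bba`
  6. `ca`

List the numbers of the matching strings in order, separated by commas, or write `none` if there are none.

1, 2, 3, 4, 5

1. `ac` → match
2. `caa` → match
3. `abc` → match
4. `aaac` → match
5. `bba` → match
6. `ca` → no match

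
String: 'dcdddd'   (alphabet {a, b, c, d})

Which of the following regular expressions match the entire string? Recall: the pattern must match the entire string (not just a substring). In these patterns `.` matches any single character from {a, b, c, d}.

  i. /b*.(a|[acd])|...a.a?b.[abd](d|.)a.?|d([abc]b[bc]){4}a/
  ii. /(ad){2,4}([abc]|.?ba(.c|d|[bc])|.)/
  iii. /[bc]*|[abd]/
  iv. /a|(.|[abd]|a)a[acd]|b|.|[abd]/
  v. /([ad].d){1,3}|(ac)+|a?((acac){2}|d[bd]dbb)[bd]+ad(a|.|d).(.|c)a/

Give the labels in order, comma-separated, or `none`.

i → no match
ii → no match — must start with 'ad'
iii → no match
iv → no match
v → match

v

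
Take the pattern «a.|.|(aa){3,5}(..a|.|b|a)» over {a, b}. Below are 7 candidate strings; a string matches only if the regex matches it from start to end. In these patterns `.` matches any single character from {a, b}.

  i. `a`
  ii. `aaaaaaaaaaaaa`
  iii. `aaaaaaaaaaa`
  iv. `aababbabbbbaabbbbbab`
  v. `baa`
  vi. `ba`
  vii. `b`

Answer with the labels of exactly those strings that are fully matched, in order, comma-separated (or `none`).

i → match
ii → match
iii → match
iv → no match
v → no match
vi → no match
vii → match

i, ii, iii, vii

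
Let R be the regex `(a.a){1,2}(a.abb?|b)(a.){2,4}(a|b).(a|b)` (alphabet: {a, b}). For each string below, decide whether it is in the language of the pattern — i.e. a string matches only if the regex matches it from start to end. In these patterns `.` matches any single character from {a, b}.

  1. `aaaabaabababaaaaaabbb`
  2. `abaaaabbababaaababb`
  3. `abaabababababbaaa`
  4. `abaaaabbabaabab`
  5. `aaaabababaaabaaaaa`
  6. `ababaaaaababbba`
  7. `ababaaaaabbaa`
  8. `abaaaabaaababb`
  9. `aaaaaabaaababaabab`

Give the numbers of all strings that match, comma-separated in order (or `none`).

1, 2, 4, 5, 6, 7, 8, 9

1 → match
2 → match
3 → no match
4 → match
5 → match
6 → match
7 → match
8 → match
9 → match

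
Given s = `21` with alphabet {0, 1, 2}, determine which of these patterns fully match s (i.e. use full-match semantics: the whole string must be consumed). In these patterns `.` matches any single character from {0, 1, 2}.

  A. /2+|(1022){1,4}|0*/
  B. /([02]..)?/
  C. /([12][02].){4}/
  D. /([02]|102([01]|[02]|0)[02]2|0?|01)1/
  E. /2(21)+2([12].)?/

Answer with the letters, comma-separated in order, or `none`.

A → no match
B → no match
C → no match
D → match
E → no match — must start with `221`

D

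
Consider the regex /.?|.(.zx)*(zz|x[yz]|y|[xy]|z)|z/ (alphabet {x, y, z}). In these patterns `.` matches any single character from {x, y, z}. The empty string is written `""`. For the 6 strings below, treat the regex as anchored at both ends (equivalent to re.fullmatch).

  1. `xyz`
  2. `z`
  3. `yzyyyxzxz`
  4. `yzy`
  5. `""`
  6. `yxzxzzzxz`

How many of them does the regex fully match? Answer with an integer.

2

1 → no match
2 → match
3 → no match
4 → no match
5 → match
6 → no match
Total matched: 2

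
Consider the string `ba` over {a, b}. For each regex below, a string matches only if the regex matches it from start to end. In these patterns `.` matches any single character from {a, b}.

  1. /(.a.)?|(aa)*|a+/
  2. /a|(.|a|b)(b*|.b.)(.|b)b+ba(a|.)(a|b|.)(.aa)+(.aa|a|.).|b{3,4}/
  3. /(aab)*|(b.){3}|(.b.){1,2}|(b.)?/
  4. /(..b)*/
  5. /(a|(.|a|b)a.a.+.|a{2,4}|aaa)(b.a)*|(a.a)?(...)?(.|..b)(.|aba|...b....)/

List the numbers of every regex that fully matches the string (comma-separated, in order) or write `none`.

1 → no match
2 → no match
3 → match
4 → no match
5 → match

3, 5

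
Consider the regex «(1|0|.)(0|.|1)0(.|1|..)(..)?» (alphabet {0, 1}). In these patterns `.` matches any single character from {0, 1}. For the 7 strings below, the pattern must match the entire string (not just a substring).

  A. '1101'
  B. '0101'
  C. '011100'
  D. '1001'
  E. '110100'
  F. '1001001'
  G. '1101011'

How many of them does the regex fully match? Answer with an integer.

A. '1101' → match
B. '0101' → match
C. '011100' → no match
D. '1001' → match
E. '110100' → match
F. '1001001' → match
G. '1101011' → match
Total matched: 6

6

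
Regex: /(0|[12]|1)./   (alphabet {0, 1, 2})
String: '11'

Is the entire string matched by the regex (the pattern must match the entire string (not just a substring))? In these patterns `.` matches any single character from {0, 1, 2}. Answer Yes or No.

Yes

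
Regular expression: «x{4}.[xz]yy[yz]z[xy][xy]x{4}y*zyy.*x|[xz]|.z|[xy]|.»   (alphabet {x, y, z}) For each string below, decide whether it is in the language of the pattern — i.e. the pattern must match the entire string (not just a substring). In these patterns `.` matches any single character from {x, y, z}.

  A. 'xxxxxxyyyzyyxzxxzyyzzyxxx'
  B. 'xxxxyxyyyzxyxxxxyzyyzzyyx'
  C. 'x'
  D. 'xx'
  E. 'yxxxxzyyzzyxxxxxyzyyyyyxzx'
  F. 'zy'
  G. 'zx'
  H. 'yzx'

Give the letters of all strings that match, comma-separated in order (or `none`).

B, C

A → no match
B → match
C → match
D → no match
E → no match
F → no match
G → no match
H → no match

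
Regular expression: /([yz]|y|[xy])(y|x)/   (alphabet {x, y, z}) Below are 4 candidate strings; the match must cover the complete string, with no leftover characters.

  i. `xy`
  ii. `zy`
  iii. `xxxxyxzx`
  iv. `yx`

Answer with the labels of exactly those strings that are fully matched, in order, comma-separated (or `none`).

i. `xy` → match
ii. `zy` → match
iii. `xxxxyxzx` → no match
iv. `yx` → match

i, ii, iv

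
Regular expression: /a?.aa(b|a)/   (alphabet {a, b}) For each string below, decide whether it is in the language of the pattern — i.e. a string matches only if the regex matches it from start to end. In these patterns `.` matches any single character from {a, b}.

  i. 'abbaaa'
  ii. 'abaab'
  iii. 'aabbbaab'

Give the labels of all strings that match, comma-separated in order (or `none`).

i. 'abbaaa' → no match
ii. 'abaab' → match
iii. 'aabbbaab' → no match

ii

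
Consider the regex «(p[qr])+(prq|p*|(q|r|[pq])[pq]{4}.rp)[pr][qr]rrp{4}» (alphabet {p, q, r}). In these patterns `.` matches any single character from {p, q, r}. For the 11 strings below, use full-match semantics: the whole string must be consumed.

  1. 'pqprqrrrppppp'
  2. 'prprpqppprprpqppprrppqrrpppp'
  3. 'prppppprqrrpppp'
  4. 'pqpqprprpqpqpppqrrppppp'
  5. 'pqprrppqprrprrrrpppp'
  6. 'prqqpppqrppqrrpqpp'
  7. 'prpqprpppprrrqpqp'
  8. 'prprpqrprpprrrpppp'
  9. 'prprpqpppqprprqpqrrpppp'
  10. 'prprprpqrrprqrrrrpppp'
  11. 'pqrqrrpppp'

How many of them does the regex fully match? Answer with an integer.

3

1 → no match
2 → no match
3 → match
4 → no match
5 → match
6 → no match
7 → no match
8 → no match
9 → no match
10 → no match
11 → match
Total matched: 3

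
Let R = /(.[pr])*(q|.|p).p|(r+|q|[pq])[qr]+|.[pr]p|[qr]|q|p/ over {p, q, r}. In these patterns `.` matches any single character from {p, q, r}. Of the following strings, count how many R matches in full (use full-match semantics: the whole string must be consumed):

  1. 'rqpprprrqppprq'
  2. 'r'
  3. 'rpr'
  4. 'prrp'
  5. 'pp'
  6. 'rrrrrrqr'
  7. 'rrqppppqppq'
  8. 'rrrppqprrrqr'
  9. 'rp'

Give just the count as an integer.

1 → no match
2 → match
3 → no match
4 → no match
5 → no match
6 → match
7 → no match
8 → no match
9 → no match
Total matched: 2

2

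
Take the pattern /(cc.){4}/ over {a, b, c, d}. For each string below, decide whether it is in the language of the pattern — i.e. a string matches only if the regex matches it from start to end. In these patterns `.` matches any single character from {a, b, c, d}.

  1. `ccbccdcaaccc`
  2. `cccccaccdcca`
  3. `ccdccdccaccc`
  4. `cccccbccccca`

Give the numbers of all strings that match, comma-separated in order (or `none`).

2, 3, 4

1. `ccbccdcaaccc` → no match
2. `cccccaccdcca` → match
3. `ccdccdccaccc` → match
4. `cccccbccccca` → match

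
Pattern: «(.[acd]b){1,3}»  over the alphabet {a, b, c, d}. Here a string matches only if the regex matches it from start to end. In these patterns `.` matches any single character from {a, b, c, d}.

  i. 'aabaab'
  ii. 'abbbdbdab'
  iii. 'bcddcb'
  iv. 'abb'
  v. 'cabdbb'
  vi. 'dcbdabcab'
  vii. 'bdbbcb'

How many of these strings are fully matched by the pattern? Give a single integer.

3

i → match
ii → no match
iii → no match
iv → no match
v → no match
vi → match
vii → match
Total matched: 3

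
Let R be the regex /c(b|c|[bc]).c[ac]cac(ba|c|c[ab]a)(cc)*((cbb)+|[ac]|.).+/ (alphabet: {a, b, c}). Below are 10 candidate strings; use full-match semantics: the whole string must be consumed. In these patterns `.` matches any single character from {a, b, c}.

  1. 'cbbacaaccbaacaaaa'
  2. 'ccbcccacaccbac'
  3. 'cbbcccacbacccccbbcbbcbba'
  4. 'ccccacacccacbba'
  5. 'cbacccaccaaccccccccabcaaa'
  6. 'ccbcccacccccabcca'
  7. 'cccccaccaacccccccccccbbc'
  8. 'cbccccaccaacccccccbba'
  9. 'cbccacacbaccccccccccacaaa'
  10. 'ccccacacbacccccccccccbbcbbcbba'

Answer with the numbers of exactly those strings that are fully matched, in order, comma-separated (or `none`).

1 → no match
2 → no match
3 → match
4 → match
5 → match
6 → match
7 → no match
8 → match
9 → match
10 → match

3, 4, 5, 6, 8, 9, 10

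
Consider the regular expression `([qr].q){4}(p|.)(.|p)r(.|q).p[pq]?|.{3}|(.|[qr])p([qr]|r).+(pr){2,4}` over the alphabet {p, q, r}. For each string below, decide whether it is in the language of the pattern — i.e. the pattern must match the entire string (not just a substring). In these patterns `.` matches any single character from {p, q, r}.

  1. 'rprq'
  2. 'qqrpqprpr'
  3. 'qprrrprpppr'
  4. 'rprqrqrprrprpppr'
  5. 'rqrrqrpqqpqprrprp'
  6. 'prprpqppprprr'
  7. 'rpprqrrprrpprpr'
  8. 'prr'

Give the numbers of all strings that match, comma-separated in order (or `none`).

1 → no match
2 → no match
3 → no match
4 → no match
5 → no match
6 → no match
7 → no match
8 → match

8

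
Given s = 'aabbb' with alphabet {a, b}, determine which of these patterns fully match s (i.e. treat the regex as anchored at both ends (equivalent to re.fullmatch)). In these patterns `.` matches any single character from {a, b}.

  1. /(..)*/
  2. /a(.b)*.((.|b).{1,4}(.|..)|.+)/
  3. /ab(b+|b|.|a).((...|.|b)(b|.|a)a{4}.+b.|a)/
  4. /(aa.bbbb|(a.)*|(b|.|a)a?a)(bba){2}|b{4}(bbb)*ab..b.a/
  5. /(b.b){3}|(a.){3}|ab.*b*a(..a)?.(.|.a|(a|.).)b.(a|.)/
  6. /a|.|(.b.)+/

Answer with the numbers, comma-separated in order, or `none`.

2

1 → no match
2 → match
3 → no match — must start with 'ab'
4 → no match
5 → no match
6 → no match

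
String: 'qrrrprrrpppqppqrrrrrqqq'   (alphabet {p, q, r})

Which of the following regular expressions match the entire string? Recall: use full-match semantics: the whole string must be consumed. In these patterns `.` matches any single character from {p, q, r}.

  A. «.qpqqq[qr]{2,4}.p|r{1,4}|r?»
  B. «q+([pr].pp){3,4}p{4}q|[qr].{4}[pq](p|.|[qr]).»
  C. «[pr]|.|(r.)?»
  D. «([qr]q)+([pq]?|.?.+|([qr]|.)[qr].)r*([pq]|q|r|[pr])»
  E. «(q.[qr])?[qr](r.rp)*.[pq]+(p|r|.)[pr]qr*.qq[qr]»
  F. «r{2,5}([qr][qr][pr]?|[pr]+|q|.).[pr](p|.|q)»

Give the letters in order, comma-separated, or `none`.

A → no match
B → no match
C → no match
D → no match
E → match
F → no match — must start with 'r'

E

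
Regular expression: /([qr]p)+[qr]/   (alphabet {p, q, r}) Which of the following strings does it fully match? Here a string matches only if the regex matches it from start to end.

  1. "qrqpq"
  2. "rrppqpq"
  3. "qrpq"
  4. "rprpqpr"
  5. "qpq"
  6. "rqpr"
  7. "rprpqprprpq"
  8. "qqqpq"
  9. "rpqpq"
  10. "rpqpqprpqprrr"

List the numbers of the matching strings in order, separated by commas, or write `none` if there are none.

4, 5, 7, 9

1 → no match
2 → no match
3 → no match
4 → match
5 → match
6 → no match
7 → match
8 → no match
9 → match
10 → no match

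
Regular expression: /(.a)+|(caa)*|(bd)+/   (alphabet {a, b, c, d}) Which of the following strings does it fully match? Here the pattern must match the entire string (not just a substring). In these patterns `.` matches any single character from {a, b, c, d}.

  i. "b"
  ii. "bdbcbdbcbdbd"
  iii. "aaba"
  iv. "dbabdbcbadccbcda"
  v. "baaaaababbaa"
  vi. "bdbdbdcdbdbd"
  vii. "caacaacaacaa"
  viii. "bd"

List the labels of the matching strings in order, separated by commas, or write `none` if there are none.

iii, vii, viii

i. "b" → no match
ii. "bdbcbdbcbdbd" → no match
iii. "aaba" → match
iv → no match
v. "baaaaababbaa" → no match
vi. "bdbdbdcdbdbd" → no match
vii. "caacaacaacaa" → match
viii. "bd" → match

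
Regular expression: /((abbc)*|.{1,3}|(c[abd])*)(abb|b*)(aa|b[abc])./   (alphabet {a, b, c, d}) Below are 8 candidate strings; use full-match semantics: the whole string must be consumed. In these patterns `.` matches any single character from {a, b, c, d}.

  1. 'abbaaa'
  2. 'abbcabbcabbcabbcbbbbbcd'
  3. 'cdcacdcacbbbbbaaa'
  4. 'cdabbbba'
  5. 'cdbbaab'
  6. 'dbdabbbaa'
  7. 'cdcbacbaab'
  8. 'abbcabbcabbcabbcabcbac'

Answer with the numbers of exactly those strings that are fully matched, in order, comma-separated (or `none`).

1 → match
2 → match
3 → match
4 → match
5 → match
6 → match
7 → no match
8 → no match

1, 2, 3, 4, 5, 6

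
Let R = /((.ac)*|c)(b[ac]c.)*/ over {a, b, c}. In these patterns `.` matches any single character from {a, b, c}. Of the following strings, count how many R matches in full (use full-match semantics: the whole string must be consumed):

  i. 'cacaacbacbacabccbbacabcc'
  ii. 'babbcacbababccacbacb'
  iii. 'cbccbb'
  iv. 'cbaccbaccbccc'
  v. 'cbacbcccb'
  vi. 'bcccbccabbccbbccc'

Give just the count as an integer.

1

i → no match
ii → no match
iii → no match
iv → match
v → no match
vi → no match
Total matched: 1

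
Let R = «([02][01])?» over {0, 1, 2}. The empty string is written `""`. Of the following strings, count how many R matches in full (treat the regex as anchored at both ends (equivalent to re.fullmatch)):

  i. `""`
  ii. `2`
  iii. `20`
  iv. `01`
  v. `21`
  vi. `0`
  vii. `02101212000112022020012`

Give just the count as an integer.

i. `""` → match
ii. `2` → no match
iii. `20` → match
iv. `01` → match
v. `21` → match
vi. `0` → no match
vii → no match
Total matched: 4

4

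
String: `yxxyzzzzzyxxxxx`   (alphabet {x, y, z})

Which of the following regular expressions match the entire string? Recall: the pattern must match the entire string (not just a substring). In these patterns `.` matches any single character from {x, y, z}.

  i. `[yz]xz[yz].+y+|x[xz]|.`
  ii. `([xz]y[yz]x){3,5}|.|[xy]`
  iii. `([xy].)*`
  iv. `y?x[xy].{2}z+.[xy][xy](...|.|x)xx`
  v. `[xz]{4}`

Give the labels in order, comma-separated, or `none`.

i → no match
ii → no match
iii → no match
iv → match
v → no match

iv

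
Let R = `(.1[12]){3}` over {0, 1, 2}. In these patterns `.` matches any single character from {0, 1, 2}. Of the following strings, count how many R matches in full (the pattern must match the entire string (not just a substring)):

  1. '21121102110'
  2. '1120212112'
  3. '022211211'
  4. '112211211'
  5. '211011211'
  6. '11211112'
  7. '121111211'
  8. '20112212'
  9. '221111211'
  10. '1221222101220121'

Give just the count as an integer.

2

1 → no match
2 → no match
3 → no match
4 → match
5 → match
6 → no match
7 → no match
8 → no match
9 → no match
10 → no match
Total matched: 2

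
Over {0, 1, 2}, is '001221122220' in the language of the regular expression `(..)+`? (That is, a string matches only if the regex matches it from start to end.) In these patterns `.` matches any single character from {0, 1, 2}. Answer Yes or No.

Yes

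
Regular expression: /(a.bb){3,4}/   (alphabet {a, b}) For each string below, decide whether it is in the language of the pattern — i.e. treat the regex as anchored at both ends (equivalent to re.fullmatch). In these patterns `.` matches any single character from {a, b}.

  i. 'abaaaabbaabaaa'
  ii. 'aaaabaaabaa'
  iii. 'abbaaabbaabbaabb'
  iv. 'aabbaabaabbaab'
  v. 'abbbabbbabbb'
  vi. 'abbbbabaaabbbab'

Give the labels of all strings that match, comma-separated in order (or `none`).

i → no match — must end with 'bb'
ii → no match — must end with 'bb'
iii → no match
iv → no match — must end with 'bb'
v → match
vi → no match — must end with 'bb'

v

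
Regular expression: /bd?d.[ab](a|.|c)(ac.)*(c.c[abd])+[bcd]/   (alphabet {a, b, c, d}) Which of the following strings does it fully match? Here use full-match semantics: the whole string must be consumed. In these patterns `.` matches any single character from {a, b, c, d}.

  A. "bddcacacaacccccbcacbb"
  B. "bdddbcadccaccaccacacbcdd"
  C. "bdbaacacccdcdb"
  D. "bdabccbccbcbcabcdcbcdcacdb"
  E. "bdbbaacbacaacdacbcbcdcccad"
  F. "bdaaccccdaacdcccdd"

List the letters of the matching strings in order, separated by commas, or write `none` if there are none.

A, E

A → match
B → no match
C → no match
D → no match
E → match
F → no match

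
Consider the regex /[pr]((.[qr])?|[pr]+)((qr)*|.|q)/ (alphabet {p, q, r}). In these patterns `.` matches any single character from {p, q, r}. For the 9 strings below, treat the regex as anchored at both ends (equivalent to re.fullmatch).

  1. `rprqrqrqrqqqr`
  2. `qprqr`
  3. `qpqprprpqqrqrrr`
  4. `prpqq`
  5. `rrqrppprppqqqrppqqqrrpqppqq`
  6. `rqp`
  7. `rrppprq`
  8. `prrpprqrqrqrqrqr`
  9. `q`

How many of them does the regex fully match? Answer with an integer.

1 → no match
2 → no match
3 → no match
4 → no match
5 → no match
6 → no match
7 → match
8 → match
9 → no match
Total matched: 2

2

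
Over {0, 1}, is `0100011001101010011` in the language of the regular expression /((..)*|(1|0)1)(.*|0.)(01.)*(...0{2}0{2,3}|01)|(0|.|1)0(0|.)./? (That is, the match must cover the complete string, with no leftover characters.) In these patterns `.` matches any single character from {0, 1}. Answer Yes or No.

No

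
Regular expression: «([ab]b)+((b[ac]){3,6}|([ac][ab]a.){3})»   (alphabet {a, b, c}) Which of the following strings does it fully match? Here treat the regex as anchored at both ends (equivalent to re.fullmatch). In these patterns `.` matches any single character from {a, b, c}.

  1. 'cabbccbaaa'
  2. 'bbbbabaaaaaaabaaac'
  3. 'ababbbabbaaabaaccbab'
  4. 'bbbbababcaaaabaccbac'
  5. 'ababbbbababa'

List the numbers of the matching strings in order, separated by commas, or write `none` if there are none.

2, 4, 5

1 → no match
2 → match
3 → no match
4 → match
5 → match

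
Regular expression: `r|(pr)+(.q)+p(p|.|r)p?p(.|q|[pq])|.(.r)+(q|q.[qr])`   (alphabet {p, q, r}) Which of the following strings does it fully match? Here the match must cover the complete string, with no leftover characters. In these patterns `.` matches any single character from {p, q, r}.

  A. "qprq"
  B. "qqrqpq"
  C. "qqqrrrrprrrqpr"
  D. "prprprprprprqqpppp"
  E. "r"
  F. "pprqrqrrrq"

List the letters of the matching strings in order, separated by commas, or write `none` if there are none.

A → match
B → match
C → no match
D → match
E → match
F → match

A, B, D, E, F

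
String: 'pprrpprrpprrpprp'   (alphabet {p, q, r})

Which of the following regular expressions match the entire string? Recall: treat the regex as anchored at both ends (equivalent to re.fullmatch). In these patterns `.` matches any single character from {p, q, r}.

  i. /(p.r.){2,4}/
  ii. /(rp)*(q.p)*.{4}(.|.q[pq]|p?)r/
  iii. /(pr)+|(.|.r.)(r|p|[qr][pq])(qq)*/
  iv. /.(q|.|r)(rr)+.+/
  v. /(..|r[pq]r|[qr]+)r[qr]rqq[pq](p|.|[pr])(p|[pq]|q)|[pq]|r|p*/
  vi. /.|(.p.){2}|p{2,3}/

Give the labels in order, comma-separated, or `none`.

i, iv

i → match
ii → no match — must end with 'r'
iii → no match
iv → match
v → no match
vi → no match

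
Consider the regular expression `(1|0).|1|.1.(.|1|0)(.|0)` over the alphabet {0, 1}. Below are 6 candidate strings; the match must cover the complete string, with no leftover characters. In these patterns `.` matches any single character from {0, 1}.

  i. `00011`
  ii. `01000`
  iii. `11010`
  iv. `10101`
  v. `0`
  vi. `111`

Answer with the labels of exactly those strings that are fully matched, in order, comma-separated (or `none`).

i → no match
ii → match
iii → match
iv → no match
v → no match
vi → no match

ii, iii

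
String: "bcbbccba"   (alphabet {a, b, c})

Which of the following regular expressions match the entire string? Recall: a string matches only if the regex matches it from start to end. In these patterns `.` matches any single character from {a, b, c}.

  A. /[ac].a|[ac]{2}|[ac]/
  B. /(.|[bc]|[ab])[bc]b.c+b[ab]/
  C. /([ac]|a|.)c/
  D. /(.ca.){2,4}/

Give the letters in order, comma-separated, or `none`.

A → no match
B → match
C → no match — must end with "c"
D → no match

B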